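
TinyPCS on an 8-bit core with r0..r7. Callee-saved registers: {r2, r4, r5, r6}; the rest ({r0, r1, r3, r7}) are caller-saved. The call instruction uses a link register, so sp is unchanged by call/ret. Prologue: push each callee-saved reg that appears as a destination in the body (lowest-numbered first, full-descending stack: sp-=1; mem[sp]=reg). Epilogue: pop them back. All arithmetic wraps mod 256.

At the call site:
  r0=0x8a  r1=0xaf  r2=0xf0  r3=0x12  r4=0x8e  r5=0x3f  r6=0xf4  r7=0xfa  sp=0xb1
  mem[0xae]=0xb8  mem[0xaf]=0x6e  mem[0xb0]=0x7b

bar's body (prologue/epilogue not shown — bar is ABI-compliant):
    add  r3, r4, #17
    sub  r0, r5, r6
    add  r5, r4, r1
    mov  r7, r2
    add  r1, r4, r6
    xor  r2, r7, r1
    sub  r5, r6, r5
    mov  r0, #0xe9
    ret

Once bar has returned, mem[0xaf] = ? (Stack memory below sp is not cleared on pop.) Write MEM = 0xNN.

prologue: push r2 -> mem[0xb0]=0xf0, sp=0xb0
prologue: push r5 -> mem[0xaf]=0x3f, sp=0xaf
body[0] add  r3, r4, #17 -> r3=0x9f
body[1] sub  r0, r5, r6 -> r0=0x4b
body[2] add  r5, r4, r1 -> r5=0x3d
body[3] mov  r7, r2 -> r7=0xf0
body[4] add  r1, r4, r6 -> r1=0x82
body[5] xor  r2, r7, r1 -> r2=0x72
body[6] sub  r5, r6, r5 -> r5=0xb7
body[7] mov  r0, #0xe9 -> r0=0xe9
epilogue: pop r5=0x3f, sp=0xb0
epilogue: pop r2=0xf0, sp=0xb1
prologue pushed ['r2', 'r5'] at ['0xb0', '0xaf']

MEM = 0x3f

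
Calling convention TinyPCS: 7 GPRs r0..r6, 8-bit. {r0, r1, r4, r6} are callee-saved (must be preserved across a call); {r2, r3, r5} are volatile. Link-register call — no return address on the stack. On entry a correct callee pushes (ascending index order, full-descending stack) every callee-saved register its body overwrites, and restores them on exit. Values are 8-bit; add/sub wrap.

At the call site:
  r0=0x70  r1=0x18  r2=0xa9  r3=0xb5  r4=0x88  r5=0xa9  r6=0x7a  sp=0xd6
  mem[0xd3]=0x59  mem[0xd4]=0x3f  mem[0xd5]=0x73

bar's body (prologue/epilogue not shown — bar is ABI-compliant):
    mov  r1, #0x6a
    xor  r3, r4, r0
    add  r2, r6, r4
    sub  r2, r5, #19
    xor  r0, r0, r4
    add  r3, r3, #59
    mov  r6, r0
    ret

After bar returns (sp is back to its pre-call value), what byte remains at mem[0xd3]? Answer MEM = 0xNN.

prologue: push r0 -> mem[0xd5]=0x70, sp=0xd5
prologue: push r1 -> mem[0xd4]=0x18, sp=0xd4
prologue: push r6 -> mem[0xd3]=0x7a, sp=0xd3
body[0] mov  r1, #0x6a -> r1=0x6a
body[1] xor  r3, r4, r0 -> r3=0xf8
body[2] add  r2, r6, r4 -> r2=0x02
body[3] sub  r2, r5, #19 -> r2=0x96
body[4] xor  r0, r0, r4 -> r0=0xf8
body[5] add  r3, r3, #59 -> r3=0x33
body[6] mov  r6, r0 -> r6=0xf8
epilogue: pop r6=0x7a, sp=0xd4
epilogue: pop r1=0x18, sp=0xd5
epilogue: pop r0=0x70, sp=0xd6
prologue pushed ['r0', 'r1', 'r6'] at ['0xd5', '0xd4', '0xd3']

MEM = 0x7a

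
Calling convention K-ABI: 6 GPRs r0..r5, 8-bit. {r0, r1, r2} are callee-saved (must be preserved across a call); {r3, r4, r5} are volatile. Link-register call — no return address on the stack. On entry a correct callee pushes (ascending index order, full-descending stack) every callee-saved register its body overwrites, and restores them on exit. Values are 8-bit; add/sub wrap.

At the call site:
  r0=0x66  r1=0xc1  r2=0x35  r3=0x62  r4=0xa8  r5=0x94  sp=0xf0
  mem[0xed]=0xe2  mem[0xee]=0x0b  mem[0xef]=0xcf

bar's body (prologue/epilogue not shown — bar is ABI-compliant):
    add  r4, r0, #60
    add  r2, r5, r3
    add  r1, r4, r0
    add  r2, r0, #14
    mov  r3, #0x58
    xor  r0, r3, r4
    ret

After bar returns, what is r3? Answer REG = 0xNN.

REG = 0x58

prologue: push r0 -> mem[0xef]=0x66, sp=0xef
prologue: push r1 -> mem[0xee]=0xc1, sp=0xee
prologue: push r2 -> mem[0xed]=0x35, sp=0xed
body[0] add  r4, r0, #60 -> r4=0xa2
body[1] add  r2, r5, r3 -> r2=0xf6
body[2] add  r1, r4, r0 -> r1=0x08
body[3] add  r2, r0, #14 -> r2=0x74
body[4] mov  r3, #0x58 -> r3=0x58
body[5] xor  r0, r3, r4 -> r0=0xfa
epilogue: pop r2=0x35, sp=0xee
epilogue: pop r1=0xc1, sp=0xef
epilogue: pop r0=0x66, sp=0xf0
r3 is caller-saved -> body value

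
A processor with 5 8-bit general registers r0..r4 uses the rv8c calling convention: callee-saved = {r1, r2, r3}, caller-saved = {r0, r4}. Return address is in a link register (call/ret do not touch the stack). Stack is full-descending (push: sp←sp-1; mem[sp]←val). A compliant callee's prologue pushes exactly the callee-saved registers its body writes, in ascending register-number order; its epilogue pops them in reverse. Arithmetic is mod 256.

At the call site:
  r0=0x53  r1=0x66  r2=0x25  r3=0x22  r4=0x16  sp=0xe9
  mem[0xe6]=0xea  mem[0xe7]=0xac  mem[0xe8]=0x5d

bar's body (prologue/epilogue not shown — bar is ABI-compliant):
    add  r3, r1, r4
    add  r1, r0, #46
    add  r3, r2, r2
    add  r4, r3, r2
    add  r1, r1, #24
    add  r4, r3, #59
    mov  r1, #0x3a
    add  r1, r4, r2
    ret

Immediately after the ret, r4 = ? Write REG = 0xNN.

prologue: push r1 → mem[0xe8]=0x66, sp=0xe8
prologue: push r3 → mem[0xe7]=0x22, sp=0xe7
body[0] add  r3, r1, r4 → r3=0x7c
body[1] add  r1, r0, #46 → r1=0x81
body[2] add  r3, r2, r2 → r3=0x4a
body[3] add  r4, r3, r2 → r4=0x6f
body[4] add  r1, r1, #24 → r1=0x99
body[5] add  r4, r3, #59 → r4=0x85
body[6] mov  r1, #0x3a → r1=0x3a
body[7] add  r1, r4, r2 → r1=0xaa
epilogue: pop r3=0x22, sp=0xe8
epilogue: pop r1=0x66, sp=0xe9
r4 is caller-saved → body value

REG = 0x85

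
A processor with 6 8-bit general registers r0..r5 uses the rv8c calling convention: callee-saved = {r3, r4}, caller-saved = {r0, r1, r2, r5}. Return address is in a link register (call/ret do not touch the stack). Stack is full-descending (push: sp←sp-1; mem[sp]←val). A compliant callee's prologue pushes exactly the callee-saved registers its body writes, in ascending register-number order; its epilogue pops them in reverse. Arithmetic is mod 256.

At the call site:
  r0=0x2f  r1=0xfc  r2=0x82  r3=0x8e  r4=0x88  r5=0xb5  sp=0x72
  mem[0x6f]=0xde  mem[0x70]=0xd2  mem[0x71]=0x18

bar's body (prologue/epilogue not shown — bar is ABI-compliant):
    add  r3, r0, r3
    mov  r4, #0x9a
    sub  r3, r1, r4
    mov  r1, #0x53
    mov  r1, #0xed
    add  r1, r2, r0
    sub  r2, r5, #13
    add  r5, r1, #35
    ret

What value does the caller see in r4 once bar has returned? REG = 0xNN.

REG = 0x88

prologue: push r3 -> mem[0x71]=0x8e, sp=0x71
prologue: push r4 -> mem[0x70]=0x88, sp=0x70
body[0] add  r3, r0, r3 -> r3=0xbd
body[1] mov  r4, #0x9a -> r4=0x9a
body[2] sub  r3, r1, r4 -> r3=0x62
body[3] mov  r1, #0x53 -> r1=0x53
body[4] mov  r1, #0xed -> r1=0xed
body[5] add  r1, r2, r0 -> r1=0xb1
body[6] sub  r2, r5, #13 -> r2=0xa8
body[7] add  r5, r1, #35 -> r5=0xd4
epilogue: pop r4=0x88, sp=0x71
epilogue: pop r3=0x8e, sp=0x72
r4 is callee-saved -> restored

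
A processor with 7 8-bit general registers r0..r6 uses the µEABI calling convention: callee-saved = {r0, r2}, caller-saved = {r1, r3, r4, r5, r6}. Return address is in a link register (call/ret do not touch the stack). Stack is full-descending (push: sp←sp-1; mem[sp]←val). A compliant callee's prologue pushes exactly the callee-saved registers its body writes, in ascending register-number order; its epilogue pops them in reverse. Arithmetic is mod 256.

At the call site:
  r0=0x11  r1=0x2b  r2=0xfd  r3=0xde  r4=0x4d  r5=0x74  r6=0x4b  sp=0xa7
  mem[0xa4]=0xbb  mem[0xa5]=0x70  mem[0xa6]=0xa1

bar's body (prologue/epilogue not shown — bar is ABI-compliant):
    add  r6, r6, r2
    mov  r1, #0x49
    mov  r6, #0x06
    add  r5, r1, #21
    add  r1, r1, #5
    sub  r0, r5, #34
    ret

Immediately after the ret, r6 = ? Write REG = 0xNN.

REG = 0x06

prologue: push r0 → mem[0xa6]=0x11, sp=0xa6
body[0] add  r6, r6, r2 → r6=0x48
body[1] mov  r1, #0x49 → r1=0x49
body[2] mov  r6, #0x06 → r6=0x06
body[3] add  r5, r1, #21 → r5=0x5e
body[4] add  r1, r1, #5 → r1=0x4e
body[5] sub  r0, r5, #34 → r0=0x3c
epilogue: pop r0=0x11, sp=0xa7
r6 is caller-saved → body value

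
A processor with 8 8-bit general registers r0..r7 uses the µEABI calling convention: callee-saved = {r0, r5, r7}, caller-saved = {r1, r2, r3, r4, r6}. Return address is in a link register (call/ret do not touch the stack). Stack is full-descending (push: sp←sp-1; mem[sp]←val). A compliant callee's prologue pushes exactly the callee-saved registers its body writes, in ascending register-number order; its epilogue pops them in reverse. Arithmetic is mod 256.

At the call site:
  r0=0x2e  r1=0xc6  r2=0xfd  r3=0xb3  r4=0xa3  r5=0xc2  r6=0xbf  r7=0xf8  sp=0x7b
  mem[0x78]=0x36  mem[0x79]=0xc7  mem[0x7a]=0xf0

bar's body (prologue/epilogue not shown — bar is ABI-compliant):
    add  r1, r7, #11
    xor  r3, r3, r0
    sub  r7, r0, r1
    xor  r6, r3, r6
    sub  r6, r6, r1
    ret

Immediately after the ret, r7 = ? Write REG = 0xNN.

REG = 0xf8

prologue: push r7 -> mem[0x7a]=0xf8, sp=0x7a
body[0] add  r1, r7, #11 -> r1=0x03
body[1] xor  r3, r3, r0 -> r3=0x9d
body[2] sub  r7, r0, r1 -> r7=0x2b
body[3] xor  r6, r3, r6 -> r6=0x22
body[4] sub  r6, r6, r1 -> r6=0x1f
epilogue: pop r7=0xf8, sp=0x7b
r7 is callee-saved -> restored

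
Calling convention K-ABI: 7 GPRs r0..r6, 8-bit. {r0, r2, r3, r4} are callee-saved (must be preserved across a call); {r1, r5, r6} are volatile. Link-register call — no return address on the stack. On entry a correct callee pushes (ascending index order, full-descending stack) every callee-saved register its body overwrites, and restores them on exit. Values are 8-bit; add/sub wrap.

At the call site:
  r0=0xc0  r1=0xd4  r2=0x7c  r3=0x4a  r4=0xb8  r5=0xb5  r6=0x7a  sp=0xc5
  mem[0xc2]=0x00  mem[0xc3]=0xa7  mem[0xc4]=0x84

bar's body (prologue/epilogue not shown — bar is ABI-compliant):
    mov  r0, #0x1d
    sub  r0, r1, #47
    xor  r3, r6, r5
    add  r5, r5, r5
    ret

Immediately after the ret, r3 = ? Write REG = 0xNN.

prologue: push r0 -> mem[0xc4]=0xc0, sp=0xc4
prologue: push r3 -> mem[0xc3]=0x4a, sp=0xc3
body[0] mov  r0, #0x1d -> r0=0x1d
body[1] sub  r0, r1, #47 -> r0=0xa5
body[2] xor  r3, r6, r5 -> r3=0xcf
body[3] add  r5, r5, r5 -> r5=0x6a
epilogue: pop r3=0x4a, sp=0xc4
epilogue: pop r0=0xc0, sp=0xc5
r3 is callee-saved -> restored

REG = 0x4a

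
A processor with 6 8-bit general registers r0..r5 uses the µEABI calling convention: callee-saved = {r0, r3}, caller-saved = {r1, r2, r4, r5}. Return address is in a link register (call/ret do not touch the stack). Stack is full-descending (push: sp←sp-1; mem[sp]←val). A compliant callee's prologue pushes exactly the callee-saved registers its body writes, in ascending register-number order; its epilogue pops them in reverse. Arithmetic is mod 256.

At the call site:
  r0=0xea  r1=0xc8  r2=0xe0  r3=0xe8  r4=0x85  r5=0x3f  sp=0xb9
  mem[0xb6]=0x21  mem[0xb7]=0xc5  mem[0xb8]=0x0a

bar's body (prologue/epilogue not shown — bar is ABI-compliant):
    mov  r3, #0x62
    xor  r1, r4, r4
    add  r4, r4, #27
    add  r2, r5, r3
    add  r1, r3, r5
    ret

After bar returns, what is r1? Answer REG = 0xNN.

REG = 0xa1

prologue: push r3 -> mem[0xb8]=0xe8, sp=0xb8
body[0] mov  r3, #0x62 -> r3=0x62
body[1] xor  r1, r4, r4 -> r1=0x00
body[2] add  r4, r4, #27 -> r4=0xa0
body[3] add  r2, r5, r3 -> r2=0xa1
body[4] add  r1, r3, r5 -> r1=0xa1
epilogue: pop r3=0xe8, sp=0xb9
r1 is caller-saved -> body value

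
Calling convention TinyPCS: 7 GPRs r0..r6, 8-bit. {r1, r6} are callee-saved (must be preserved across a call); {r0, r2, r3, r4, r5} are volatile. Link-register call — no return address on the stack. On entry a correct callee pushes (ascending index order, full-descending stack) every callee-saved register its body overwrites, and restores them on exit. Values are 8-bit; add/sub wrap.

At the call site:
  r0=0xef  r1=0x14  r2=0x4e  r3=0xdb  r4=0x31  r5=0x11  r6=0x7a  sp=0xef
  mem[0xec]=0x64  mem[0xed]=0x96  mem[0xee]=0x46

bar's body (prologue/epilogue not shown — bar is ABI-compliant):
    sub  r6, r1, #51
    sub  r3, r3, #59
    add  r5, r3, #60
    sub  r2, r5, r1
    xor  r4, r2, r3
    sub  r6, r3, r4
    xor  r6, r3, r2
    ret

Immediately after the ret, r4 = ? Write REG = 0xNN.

prologue: push r6 → mem[0xee]=0x7a, sp=0xee
body[0] sub  r6, r1, #51 → r6=0xe1
body[1] sub  r3, r3, #59 → r3=0xa0
body[2] add  r5, r3, #60 → r5=0xdc
body[3] sub  r2, r5, r1 → r2=0xc8
body[4] xor  r4, r2, r3 → r4=0x68
body[5] sub  r6, r3, r4 → r6=0x38
body[6] xor  r6, r3, r2 → r6=0x68
epilogue: pop r6=0x7a, sp=0xef
r4 is caller-saved → body value

REG = 0x68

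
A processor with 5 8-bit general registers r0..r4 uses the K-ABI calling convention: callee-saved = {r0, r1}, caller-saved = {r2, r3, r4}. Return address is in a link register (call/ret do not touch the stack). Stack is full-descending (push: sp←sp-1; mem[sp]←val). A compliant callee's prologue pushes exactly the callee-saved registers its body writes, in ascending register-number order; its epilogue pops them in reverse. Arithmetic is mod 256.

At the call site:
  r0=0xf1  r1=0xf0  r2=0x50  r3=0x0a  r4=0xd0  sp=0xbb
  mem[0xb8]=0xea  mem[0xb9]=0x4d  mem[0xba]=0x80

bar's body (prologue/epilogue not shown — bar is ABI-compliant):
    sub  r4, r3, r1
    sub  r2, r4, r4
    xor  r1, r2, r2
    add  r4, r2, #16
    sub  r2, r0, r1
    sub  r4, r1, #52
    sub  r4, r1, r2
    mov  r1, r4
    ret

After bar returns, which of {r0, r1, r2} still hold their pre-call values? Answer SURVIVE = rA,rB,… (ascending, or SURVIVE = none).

prologue: push r1 → mem[0xba]=0xf0, sp=0xba
body[0] sub  r4, r3, r1 → r4=0x1a
body[1] sub  r2, r4, r4 → r2=0x00
body[2] xor  r1, r2, r2 → r1=0x00
body[3] add  r4, r2, #16 → r4=0x10
body[4] sub  r2, r0, r1 → r2=0xf1
body[5] sub  r4, r1, #52 → r4=0xcc
body[6] sub  r4, r1, r2 → r4=0x0f
body[7] mov  r1, r4 → r1=0x0f
epilogue: pop r1=0xf0, sp=0xbb
r0: callee-saved, written=False
r1: callee-saved, written=True
r2: caller-saved, written=True

SURVIVE = r0,r1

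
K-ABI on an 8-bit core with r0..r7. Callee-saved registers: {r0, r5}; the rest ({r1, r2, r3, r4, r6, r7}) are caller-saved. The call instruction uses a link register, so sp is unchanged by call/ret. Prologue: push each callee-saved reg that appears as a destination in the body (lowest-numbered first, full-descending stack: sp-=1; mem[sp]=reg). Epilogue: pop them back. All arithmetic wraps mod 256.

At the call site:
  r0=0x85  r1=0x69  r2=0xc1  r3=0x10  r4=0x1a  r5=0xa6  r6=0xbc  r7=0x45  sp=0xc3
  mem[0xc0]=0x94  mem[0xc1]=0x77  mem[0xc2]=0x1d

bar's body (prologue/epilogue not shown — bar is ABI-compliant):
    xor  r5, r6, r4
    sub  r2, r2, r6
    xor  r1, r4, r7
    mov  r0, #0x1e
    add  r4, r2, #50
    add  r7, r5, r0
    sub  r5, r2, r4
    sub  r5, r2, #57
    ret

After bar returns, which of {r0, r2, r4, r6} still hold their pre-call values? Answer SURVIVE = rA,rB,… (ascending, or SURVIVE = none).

SURVIVE = r0,r6

prologue: push r0 → mem[0xc2]=0x85, sp=0xc2
prologue: push r5 → mem[0xc1]=0xa6, sp=0xc1
body[0] xor  r5, r6, r4 → r5=0xa6
body[1] sub  r2, r2, r6 → r2=0x05
body[2] xor  r1, r4, r7 → r1=0x5f
body[3] mov  r0, #0x1e → r0=0x1e
body[4] add  r4, r2, #50 → r4=0x37
body[5] add  r7, r5, r0 → r7=0xc4
body[6] sub  r5, r2, r4 → r5=0xce
body[7] sub  r5, r2, #57 → r5=0xcc
epilogue: pop r5=0xa6, sp=0xc2
epilogue: pop r0=0x85, sp=0xc3
r0: callee-saved, written=True
r2: caller-saved, written=True
r4: caller-saved, written=True
r6: caller-saved, written=False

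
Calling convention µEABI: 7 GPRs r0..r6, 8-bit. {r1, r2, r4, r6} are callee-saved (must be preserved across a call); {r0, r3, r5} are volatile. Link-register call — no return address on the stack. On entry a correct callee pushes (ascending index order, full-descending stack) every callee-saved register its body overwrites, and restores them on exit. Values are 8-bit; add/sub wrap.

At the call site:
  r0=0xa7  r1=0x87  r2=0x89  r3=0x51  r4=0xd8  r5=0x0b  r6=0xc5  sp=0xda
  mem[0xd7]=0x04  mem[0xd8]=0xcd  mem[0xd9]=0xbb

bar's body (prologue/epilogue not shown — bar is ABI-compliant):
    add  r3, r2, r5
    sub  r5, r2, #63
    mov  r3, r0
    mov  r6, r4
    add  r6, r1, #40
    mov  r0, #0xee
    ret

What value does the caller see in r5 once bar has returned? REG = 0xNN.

prologue: push r6 -> mem[0xd9]=0xc5, sp=0xd9
body[0] add  r3, r2, r5 -> r3=0x94
body[1] sub  r5, r2, #63 -> r5=0x4a
body[2] mov  r3, r0 -> r3=0xa7
body[3] mov  r6, r4 -> r6=0xd8
body[4] add  r6, r1, #40 -> r6=0xaf
body[5] mov  r0, #0xee -> r0=0xee
epilogue: pop r6=0xc5, sp=0xda
r5 is caller-saved -> body value

REG = 0x4a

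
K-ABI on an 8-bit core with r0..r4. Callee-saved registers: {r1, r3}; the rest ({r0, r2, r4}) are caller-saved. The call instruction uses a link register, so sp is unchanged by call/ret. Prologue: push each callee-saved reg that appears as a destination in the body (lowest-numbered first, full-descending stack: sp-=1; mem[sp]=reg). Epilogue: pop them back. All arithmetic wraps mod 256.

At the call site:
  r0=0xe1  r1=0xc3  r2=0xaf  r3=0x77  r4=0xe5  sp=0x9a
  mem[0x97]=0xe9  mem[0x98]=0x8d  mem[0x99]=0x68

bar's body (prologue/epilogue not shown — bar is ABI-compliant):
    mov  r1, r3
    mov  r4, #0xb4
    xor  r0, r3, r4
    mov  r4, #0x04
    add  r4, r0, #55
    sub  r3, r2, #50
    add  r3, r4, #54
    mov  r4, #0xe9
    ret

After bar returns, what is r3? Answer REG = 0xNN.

REG = 0x77

prologue: push r1 → mem[0x99]=0xc3, sp=0x99
prologue: push r3 → mem[0x98]=0x77, sp=0x98
body[0] mov  r1, r3 → r1=0x77
body[1] mov  r4, #0xb4 → r4=0xb4
body[2] xor  r0, r3, r4 → r0=0xc3
body[3] mov  r4, #0x04 → r4=0x04
body[4] add  r4, r0, #55 → r4=0xfa
body[5] sub  r3, r2, #50 → r3=0x7d
body[6] add  r3, r4, #54 → r3=0x30
body[7] mov  r4, #0xe9 → r4=0xe9
epilogue: pop r3=0x77, sp=0x99
epilogue: pop r1=0xc3, sp=0x9a
r3 is callee-saved → restored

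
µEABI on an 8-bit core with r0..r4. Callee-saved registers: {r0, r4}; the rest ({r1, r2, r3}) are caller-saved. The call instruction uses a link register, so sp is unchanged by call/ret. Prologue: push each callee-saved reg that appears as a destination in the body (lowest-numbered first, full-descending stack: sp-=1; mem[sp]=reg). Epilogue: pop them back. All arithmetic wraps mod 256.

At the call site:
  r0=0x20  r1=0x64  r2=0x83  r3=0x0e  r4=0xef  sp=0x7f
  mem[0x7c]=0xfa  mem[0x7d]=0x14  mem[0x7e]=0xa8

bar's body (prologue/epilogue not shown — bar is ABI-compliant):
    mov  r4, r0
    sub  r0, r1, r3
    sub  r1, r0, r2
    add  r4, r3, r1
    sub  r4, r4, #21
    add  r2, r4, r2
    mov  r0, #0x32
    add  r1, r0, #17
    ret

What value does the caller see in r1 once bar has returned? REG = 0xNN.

REG = 0x43

prologue: push r0 → mem[0x7e]=0x20, sp=0x7e
prologue: push r4 → mem[0x7d]=0xef, sp=0x7d
body[0] mov  r4, r0 → r4=0x20
body[1] sub  r0, r1, r3 → r0=0x56
body[2] sub  r1, r0, r2 → r1=0xd3
body[3] add  r4, r3, r1 → r4=0xe1
body[4] sub  r4, r4, #21 → r4=0xcc
body[5] add  r2, r4, r2 → r2=0x4f
body[6] mov  r0, #0x32 → r0=0x32
body[7] add  r1, r0, #17 → r1=0x43
epilogue: pop r4=0xef, sp=0x7e
epilogue: pop r0=0x20, sp=0x7f
r1 is caller-saved → body value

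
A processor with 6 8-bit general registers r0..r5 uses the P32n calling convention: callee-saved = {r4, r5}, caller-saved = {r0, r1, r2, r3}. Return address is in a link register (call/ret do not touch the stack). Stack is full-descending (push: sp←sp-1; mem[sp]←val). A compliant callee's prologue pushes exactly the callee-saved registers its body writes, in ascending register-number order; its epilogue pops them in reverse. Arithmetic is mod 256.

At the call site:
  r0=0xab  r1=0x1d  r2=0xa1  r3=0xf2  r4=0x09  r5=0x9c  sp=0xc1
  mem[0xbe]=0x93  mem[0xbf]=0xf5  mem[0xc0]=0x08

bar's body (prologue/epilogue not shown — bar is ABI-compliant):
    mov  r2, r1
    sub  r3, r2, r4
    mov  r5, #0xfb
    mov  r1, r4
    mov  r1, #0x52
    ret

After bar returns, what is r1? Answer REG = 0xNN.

prologue: push r5 → mem[0xc0]=0x9c, sp=0xc0
body[0] mov  r2, r1 → r2=0x1d
body[1] sub  r3, r2, r4 → r3=0x14
body[2] mov  r5, #0xfb → r5=0xfb
body[3] mov  r1, r4 → r1=0x09
body[4] mov  r1, #0x52 → r1=0x52
epilogue: pop r5=0x9c, sp=0xc1
r1 is caller-saved → body value

REG = 0x52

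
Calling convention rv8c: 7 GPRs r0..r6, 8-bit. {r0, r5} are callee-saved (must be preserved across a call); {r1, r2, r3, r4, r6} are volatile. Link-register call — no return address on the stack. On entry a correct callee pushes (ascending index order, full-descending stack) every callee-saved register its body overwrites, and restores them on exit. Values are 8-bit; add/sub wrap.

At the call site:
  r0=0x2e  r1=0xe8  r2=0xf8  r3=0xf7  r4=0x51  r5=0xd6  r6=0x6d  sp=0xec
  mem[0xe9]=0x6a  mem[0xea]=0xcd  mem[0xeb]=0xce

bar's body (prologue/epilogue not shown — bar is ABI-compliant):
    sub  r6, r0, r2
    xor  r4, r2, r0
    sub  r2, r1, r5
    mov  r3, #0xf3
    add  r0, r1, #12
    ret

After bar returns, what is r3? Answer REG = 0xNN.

prologue: push r0 → mem[0xeb]=0x2e, sp=0xeb
body[0] sub  r6, r0, r2 → r6=0x36
body[1] xor  r4, r2, r0 → r4=0xd6
body[2] sub  r2, r1, r5 → r2=0x12
body[3] mov  r3, #0xf3 → r3=0xf3
body[4] add  r0, r1, #12 → r0=0xf4
epilogue: pop r0=0x2e, sp=0xec
r3 is caller-saved → body value

REG = 0xf3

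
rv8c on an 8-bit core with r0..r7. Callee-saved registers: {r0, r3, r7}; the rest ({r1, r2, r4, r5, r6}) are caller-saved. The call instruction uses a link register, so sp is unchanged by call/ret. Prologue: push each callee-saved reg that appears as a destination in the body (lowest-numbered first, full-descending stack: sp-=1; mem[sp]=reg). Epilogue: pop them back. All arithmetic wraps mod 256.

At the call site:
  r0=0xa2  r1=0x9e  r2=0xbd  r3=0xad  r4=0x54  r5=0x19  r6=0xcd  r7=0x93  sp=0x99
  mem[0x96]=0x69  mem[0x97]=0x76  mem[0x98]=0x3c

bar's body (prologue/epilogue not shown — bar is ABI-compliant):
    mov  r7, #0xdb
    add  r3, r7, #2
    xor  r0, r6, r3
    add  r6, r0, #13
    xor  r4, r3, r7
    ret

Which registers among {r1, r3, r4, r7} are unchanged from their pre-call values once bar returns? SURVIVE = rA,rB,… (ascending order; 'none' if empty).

SURVIVE = r1,r3,r7

prologue: push r0 -> mem[0x98]=0xa2, sp=0x98
prologue: push r3 -> mem[0x97]=0xad, sp=0x97
prologue: push r7 -> mem[0x96]=0x93, sp=0x96
body[0] mov  r7, #0xdb -> r7=0xdb
body[1] add  r3, r7, #2 -> r3=0xdd
body[2] xor  r0, r6, r3 -> r0=0x10
body[3] add  r6, r0, #13 -> r6=0x1d
body[4] xor  r4, r3, r7 -> r4=0x06
epilogue: pop r7=0x93, sp=0x97
epilogue: pop r3=0xad, sp=0x98
epilogue: pop r0=0xa2, sp=0x99
r1: caller-saved, written=False
r3: callee-saved, written=True
r4: caller-saved, written=True
r7: callee-saved, written=True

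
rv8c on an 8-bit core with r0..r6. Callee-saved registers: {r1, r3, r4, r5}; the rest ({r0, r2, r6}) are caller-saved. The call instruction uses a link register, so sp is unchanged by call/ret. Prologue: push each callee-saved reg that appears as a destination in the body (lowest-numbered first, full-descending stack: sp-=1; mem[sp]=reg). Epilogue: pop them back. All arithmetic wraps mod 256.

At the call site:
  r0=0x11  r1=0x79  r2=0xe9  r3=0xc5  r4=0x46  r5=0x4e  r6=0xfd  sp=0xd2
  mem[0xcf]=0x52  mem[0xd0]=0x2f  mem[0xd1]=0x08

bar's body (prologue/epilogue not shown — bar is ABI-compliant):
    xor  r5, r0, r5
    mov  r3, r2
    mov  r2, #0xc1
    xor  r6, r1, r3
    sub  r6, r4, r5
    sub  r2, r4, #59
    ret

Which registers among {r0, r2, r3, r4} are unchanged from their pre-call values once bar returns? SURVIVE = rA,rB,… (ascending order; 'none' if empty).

SURVIVE = r0,r3,r4

prologue: push r3 → mem[0xd1]=0xc5, sp=0xd1
prologue: push r5 → mem[0xd0]=0x4e, sp=0xd0
body[0] xor  r5, r0, r5 → r5=0x5f
body[1] mov  r3, r2 → r3=0xe9
body[2] mov  r2, #0xc1 → r2=0xc1
body[3] xor  r6, r1, r3 → r6=0x90
body[4] sub  r6, r4, r5 → r6=0xe7
body[5] sub  r2, r4, #59 → r2=0x0b
epilogue: pop r5=0x4e, sp=0xd1
epilogue: pop r3=0xc5, sp=0xd2
r0: caller-saved, written=False
r2: caller-saved, written=True
r3: callee-saved, written=True
r4: callee-saved, written=False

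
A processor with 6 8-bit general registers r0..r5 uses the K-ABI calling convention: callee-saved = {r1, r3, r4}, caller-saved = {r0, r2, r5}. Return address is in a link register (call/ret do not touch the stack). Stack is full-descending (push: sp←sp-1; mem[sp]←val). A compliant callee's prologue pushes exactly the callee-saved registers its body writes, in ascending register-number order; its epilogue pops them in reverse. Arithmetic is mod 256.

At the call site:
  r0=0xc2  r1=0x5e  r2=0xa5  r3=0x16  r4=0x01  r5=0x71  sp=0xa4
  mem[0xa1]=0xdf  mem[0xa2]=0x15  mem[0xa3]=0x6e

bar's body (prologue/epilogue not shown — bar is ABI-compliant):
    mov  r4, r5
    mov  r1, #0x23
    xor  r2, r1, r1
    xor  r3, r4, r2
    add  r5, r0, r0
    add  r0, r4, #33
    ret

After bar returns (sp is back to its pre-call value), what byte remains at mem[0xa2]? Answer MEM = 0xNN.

MEM = 0x16

prologue: push r1 → mem[0xa3]=0x5e, sp=0xa3
prologue: push r3 → mem[0xa2]=0x16, sp=0xa2
prologue: push r4 → mem[0xa1]=0x01, sp=0xa1
body[0] mov  r4, r5 → r4=0x71
body[1] mov  r1, #0x23 → r1=0x23
body[2] xor  r2, r1, r1 → r2=0x00
body[3] xor  r3, r4, r2 → r3=0x71
body[4] add  r5, r0, r0 → r5=0x84
body[5] add  r0, r4, #33 → r0=0x92
epilogue: pop r4=0x01, sp=0xa2
epilogue: pop r3=0x16, sp=0xa3
epilogue: pop r1=0x5e, sp=0xa4
prologue pushed ['r1', 'r3', 'r4'] at ['0xa3', '0xa2', '0xa1']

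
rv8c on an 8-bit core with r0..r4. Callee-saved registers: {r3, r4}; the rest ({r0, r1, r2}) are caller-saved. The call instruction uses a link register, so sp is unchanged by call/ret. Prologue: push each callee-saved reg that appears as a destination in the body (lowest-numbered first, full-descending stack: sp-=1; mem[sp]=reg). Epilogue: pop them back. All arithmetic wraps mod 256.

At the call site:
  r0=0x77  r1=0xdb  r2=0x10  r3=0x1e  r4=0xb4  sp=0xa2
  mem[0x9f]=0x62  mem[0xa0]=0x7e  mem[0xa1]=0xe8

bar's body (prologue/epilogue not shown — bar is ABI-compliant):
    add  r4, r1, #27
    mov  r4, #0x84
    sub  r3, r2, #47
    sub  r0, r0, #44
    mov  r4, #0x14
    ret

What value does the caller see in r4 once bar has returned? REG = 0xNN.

prologue: push r3 -> mem[0xa1]=0x1e, sp=0xa1
prologue: push r4 -> mem[0xa0]=0xb4, sp=0xa0
body[0] add  r4, r1, #27 -> r4=0xf6
body[1] mov  r4, #0x84 -> r4=0x84
body[2] sub  r3, r2, #47 -> r3=0xe1
body[3] sub  r0, r0, #44 -> r0=0x4b
body[4] mov  r4, #0x14 -> r4=0x14
epilogue: pop r4=0xb4, sp=0xa1
epilogue: pop r3=0x1e, sp=0xa2
r4 is callee-saved -> restored

REG = 0xb4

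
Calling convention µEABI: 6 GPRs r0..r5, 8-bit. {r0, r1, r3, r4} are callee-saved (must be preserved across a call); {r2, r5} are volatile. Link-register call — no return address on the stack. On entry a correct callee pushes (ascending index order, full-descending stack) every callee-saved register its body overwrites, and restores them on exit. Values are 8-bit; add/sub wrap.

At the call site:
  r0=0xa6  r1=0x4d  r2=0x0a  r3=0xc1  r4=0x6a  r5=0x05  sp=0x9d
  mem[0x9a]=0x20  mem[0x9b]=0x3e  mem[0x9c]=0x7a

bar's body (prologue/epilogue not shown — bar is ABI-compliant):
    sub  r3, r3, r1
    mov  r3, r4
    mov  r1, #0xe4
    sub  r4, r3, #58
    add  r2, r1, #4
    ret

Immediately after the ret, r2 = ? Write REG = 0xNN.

REG = 0xe8

prologue: push r1 → mem[0x9c]=0x4d, sp=0x9c
prologue: push r3 → mem[0x9b]=0xc1, sp=0x9b
prologue: push r4 → mem[0x9a]=0x6a, sp=0x9a
body[0] sub  r3, r3, r1 → r3=0x74
body[1] mov  r3, r4 → r3=0x6a
body[2] mov  r1, #0xe4 → r1=0xe4
body[3] sub  r4, r3, #58 → r4=0x30
body[4] add  r2, r1, #4 → r2=0xe8
epilogue: pop r4=0x6a, sp=0x9b
epilogue: pop r3=0xc1, sp=0x9c
epilogue: pop r1=0x4d, sp=0x9d
r2 is caller-saved → body value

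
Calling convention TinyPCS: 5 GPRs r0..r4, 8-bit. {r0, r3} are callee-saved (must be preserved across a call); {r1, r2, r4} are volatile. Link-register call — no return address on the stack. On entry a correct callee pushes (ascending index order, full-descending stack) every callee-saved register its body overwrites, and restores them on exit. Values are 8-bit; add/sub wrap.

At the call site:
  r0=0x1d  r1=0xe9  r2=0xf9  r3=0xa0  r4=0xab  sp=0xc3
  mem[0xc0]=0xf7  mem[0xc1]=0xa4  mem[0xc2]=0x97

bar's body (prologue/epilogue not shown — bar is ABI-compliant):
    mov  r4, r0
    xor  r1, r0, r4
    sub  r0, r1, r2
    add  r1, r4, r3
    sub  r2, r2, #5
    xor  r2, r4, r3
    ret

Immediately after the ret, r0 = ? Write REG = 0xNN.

REG = 0x1d

prologue: push r0 -> mem[0xc2]=0x1d, sp=0xc2
body[0] mov  r4, r0 -> r4=0x1d
body[1] xor  r1, r0, r4 -> r1=0x00
body[2] sub  r0, r1, r2 -> r0=0x07
body[3] add  r1, r4, r3 -> r1=0xbd
body[4] sub  r2, r2, #5 -> r2=0xf4
body[5] xor  r2, r4, r3 -> r2=0xbd
epilogue: pop r0=0x1d, sp=0xc3
r0 is callee-saved -> restored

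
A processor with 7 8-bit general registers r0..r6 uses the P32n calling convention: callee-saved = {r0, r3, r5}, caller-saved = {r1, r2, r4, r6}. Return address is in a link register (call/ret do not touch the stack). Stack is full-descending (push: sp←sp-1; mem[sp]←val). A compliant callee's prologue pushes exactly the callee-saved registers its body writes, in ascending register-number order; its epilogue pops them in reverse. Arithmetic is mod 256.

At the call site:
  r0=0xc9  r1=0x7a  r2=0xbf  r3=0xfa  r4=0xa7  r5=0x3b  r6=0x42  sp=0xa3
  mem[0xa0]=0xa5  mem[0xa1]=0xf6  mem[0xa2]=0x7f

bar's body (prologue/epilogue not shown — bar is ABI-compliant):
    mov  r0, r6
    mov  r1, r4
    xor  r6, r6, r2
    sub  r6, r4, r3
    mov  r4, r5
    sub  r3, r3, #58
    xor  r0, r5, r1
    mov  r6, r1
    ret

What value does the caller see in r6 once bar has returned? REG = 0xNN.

prologue: push r0 -> mem[0xa2]=0xc9, sp=0xa2
prologue: push r3 -> mem[0xa1]=0xfa, sp=0xa1
body[0] mov  r0, r6 -> r0=0x42
body[1] mov  r1, r4 -> r1=0xa7
body[2] xor  r6, r6, r2 -> r6=0xfd
body[3] sub  r6, r4, r3 -> r6=0xad
body[4] mov  r4, r5 -> r4=0x3b
body[5] sub  r3, r3, #58 -> r3=0xc0
body[6] xor  r0, r5, r1 -> r0=0x9c
body[7] mov  r6, r1 -> r6=0xa7
epilogue: pop r3=0xfa, sp=0xa2
epilogue: pop r0=0xc9, sp=0xa3
r6 is caller-saved -> body value

REG = 0xa7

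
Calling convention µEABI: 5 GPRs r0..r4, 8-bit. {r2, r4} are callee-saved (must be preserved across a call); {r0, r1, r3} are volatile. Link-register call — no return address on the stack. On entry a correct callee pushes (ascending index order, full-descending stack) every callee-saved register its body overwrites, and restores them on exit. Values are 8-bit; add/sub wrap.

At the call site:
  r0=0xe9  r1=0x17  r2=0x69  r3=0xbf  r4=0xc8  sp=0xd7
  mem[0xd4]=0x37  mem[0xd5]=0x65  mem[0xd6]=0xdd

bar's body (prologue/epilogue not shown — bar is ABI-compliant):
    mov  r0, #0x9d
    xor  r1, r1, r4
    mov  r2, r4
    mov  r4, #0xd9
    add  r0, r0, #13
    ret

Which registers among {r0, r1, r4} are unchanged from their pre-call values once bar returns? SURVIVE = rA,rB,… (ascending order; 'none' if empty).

SURVIVE = r4

prologue: push r2 -> mem[0xd6]=0x69, sp=0xd6
prologue: push r4 -> mem[0xd5]=0xc8, sp=0xd5
body[0] mov  r0, #0x9d -> r0=0x9d
body[1] xor  r1, r1, r4 -> r1=0xdf
body[2] mov  r2, r4 -> r2=0xc8
body[3] mov  r4, #0xd9 -> r4=0xd9
body[4] add  r0, r0, #13 -> r0=0xaa
epilogue: pop r4=0xc8, sp=0xd6
epilogue: pop r2=0x69, sp=0xd7
r0: caller-saved, written=True
r1: caller-saved, written=True
r4: callee-saved, written=True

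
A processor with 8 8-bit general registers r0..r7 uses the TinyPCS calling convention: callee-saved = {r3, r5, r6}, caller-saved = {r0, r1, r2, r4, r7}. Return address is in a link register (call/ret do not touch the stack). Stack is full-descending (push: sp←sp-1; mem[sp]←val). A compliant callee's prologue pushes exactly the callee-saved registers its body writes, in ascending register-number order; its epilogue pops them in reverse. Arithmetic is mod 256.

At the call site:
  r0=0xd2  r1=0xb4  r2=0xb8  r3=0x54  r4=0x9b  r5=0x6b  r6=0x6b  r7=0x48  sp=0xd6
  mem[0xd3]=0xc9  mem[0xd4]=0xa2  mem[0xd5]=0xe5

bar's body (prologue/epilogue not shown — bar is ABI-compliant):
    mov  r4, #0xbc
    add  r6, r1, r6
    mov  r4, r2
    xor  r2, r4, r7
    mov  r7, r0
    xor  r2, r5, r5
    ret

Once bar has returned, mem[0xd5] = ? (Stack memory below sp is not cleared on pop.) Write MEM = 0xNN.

prologue: push r6 -> mem[0xd5]=0x6b, sp=0xd5
body[0] mov  r4, #0xbc -> r4=0xbc
body[1] add  r6, r1, r6 -> r6=0x1f
body[2] mov  r4, r2 -> r4=0xb8
body[3] xor  r2, r4, r7 -> r2=0xf0
body[4] mov  r7, r0 -> r7=0xd2
body[5] xor  r2, r5, r5 -> r2=0x00
epilogue: pop r6=0x6b, sp=0xd6
prologue pushed ['r6'] at ['0xd5']

MEM = 0x6b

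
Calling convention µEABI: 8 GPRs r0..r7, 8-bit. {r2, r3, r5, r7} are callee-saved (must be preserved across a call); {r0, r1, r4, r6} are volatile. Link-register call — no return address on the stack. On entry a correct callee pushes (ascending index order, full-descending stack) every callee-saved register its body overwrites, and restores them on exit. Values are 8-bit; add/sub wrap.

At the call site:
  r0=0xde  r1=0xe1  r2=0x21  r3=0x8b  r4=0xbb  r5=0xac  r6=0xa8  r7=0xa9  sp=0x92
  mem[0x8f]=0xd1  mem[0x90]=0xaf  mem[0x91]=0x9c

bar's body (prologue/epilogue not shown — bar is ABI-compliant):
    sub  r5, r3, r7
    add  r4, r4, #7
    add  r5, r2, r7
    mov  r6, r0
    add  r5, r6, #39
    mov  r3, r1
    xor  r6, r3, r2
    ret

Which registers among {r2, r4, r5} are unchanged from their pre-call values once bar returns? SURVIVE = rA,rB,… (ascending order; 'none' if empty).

prologue: push r3 -> mem[0x91]=0x8b, sp=0x91
prologue: push r5 -> mem[0x90]=0xac, sp=0x90
body[0] sub  r5, r3, r7 -> r5=0xe2
body[1] add  r4, r4, #7 -> r4=0xc2
body[2] add  r5, r2, r7 -> r5=0xca
body[3] mov  r6, r0 -> r6=0xde
body[4] add  r5, r6, #39 -> r5=0x05
body[5] mov  r3, r1 -> r3=0xe1
body[6] xor  r6, r3, r2 -> r6=0xc0
epilogue: pop r5=0xac, sp=0x91
epilogue: pop r3=0x8b, sp=0x92
r2: callee-saved, written=False
r4: caller-saved, written=True
r5: callee-saved, written=True

SURVIVE = r2,r5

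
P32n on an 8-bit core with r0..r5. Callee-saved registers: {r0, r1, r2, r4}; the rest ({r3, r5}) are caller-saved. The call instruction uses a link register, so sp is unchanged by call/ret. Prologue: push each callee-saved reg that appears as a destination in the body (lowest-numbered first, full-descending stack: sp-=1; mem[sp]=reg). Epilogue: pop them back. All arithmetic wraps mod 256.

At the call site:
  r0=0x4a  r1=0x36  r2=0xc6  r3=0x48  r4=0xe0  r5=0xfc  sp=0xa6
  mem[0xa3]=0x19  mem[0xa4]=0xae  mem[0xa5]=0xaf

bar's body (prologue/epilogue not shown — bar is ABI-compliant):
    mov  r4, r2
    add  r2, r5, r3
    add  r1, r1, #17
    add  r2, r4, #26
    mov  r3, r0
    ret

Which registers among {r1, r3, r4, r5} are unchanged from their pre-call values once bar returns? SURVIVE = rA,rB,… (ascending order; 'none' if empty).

prologue: push r1 → mem[0xa5]=0x36, sp=0xa5
prologue: push r2 → mem[0xa4]=0xc6, sp=0xa4
prologue: push r4 → mem[0xa3]=0xe0, sp=0xa3
body[0] mov  r4, r2 → r4=0xc6
body[1] add  r2, r5, r3 → r2=0x44
body[2] add  r1, r1, #17 → r1=0x47
body[3] add  r2, r4, #26 → r2=0xe0
body[4] mov  r3, r0 → r3=0x4a
epilogue: pop r4=0xe0, sp=0xa4
epilogue: pop r2=0xc6, sp=0xa5
epilogue: pop r1=0x36, sp=0xa6
r1: callee-saved, written=True
r3: caller-saved, written=True
r4: callee-saved, written=True
r5: caller-saved, written=False

SURVIVE = r1,r4,r5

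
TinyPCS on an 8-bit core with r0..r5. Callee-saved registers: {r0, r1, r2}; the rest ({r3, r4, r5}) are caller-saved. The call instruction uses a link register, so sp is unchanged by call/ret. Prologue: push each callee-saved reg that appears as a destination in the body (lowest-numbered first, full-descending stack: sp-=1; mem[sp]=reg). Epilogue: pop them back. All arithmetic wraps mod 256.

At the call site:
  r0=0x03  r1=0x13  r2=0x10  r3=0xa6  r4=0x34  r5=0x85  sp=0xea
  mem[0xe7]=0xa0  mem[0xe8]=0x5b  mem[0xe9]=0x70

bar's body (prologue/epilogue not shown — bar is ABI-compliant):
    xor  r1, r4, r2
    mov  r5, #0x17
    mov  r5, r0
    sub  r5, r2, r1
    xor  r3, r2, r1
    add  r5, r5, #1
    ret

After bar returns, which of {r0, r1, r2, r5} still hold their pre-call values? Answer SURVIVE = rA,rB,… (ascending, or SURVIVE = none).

prologue: push r1 -> mem[0xe9]=0x13, sp=0xe9
body[0] xor  r1, r4, r2 -> r1=0x24
body[1] mov  r5, #0x17 -> r5=0x17
body[2] mov  r5, r0 -> r5=0x03
body[3] sub  r5, r2, r1 -> r5=0xec
body[4] xor  r3, r2, r1 -> r3=0x34
body[5] add  r5, r5, #1 -> r5=0xed
epilogue: pop r1=0x13, sp=0xea
r0: callee-saved, written=False
r1: callee-saved, written=True
r2: callee-saved, written=False
r5: caller-saved, written=True

SURVIVE = r0,r1,r2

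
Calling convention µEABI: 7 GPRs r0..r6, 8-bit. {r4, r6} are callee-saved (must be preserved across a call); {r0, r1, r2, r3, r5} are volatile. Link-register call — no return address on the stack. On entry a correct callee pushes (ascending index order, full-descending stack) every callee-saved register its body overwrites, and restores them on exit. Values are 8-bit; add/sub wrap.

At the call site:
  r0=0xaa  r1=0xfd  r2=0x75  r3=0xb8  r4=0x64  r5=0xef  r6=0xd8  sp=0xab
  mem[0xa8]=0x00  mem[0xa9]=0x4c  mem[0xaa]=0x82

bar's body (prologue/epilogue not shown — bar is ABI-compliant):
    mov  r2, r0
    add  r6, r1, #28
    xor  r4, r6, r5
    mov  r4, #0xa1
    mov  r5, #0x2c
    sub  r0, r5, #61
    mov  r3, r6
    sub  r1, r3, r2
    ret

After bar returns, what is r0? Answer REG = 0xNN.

REG = 0xef

prologue: push r4 → mem[0xaa]=0x64, sp=0xaa
prologue: push r6 → mem[0xa9]=0xd8, sp=0xa9
body[0] mov  r2, r0 → r2=0xaa
body[1] add  r6, r1, #28 → r6=0x19
body[2] xor  r4, r6, r5 → r4=0xf6
body[3] mov  r4, #0xa1 → r4=0xa1
body[4] mov  r5, #0x2c → r5=0x2c
body[5] sub  r0, r5, #61 → r0=0xef
body[6] mov  r3, r6 → r3=0x19
body[7] sub  r1, r3, r2 → r1=0x6f
epilogue: pop r6=0xd8, sp=0xaa
epilogue: pop r4=0x64, sp=0xab
r0 is caller-saved → body value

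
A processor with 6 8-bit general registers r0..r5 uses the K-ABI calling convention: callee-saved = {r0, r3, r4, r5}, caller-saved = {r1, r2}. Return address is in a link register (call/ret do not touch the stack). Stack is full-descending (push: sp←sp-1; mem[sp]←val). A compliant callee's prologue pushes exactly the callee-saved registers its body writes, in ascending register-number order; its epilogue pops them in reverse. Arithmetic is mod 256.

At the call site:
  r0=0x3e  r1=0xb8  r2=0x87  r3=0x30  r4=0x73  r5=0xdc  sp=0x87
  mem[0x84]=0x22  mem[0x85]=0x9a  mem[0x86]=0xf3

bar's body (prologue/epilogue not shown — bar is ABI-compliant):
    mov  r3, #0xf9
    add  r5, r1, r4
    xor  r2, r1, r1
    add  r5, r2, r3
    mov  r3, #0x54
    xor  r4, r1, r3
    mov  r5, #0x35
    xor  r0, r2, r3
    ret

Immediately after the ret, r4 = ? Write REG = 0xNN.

prologue: push r0 -> mem[0x86]=0x3e, sp=0x86
prologue: push r3 -> mem[0x85]=0x30, sp=0x85
prologue: push r4 -> mem[0x84]=0x73, sp=0x84
prologue: push r5 -> mem[0x83]=0xdc, sp=0x83
body[0] mov  r3, #0xf9 -> r3=0xf9
body[1] add  r5, r1, r4 -> r5=0x2b
body[2] xor  r2, r1, r1 -> r2=0x00
body[3] add  r5, r2, r3 -> r5=0xf9
body[4] mov  r3, #0x54 -> r3=0x54
body[5] xor  r4, r1, r3 -> r4=0xec
body[6] mov  r5, #0x35 -> r5=0x35
body[7] xor  r0, r2, r3 -> r0=0x54
epilogue: pop r5=0xdc, sp=0x84
epilogue: pop r4=0x73, sp=0x85
epilogue: pop r3=0x30, sp=0x86
epilogue: pop r0=0x3e, sp=0x87
r4 is callee-saved -> restored

REG = 0x73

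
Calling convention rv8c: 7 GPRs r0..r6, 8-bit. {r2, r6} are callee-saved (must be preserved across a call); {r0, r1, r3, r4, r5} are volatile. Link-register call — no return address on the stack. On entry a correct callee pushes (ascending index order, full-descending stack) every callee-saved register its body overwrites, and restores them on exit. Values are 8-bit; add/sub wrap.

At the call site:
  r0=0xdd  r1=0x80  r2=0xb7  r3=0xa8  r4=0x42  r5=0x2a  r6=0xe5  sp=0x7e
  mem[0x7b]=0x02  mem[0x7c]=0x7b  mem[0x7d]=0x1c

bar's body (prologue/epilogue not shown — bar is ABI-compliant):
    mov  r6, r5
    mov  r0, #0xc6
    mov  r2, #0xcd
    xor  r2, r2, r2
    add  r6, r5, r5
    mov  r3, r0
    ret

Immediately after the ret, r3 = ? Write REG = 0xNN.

prologue: push r2 → mem[0x7d]=0xb7, sp=0x7d
prologue: push r6 → mem[0x7c]=0xe5, sp=0x7c
body[0] mov  r6, r5 → r6=0x2a
body[1] mov  r0, #0xc6 → r0=0xc6
body[2] mov  r2, #0xcd → r2=0xcd
body[3] xor  r2, r2, r2 → r2=0x00
body[4] add  r6, r5, r5 → r6=0x54
body[5] mov  r3, r0 → r3=0xc6
epilogue: pop r6=0xe5, sp=0x7d
epilogue: pop r2=0xb7, sp=0x7e
r3 is caller-saved → body value

REG = 0xc6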